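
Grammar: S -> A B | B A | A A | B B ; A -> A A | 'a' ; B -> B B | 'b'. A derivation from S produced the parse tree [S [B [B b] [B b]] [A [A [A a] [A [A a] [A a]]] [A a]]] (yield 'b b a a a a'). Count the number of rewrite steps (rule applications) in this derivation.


Every bracketed nonterminal node [X ...] in the tree is produced by exactly one rule application.
Reading the tree off as a leftmost derivation:
  Step 1: S  =>  B A   (applied S -> B A)
  Step 2: B A  =>  B B A   (applied B -> B B)
  Step 3: B B A  =>  b B A   (applied B -> b)
  Step 4: b B A  =>  b b A   (applied B -> b)
  Step 5: b b A  =>  b b A A   (applied A -> A A)
  Step 6: b b A A  =>  b b A A A   (applied A -> A A)
  Step 7: b b A A A  =>  b b a A A   (applied A -> a)
  Step 8: b b a A A  =>  b b a A A A   (applied A -> A A)
  Step 9: b b a A A A  =>  b b a a A A   (applied A -> a)
  Step 10: b b a a A A  =>  b b a a a A   (applied A -> a)
  Step 11: b b a a a A  =>  b b a a a a   (applied A -> a)
Final yield: b b a a a a
Total rewrite steps: 11

11


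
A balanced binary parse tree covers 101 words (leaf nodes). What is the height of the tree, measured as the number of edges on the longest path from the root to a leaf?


In a balanced binary tree with n leaves the deepest leaf is ceil(log2(n)) edges below the root.
log2(101) = 6.6582
ceil(6.6582) = 7
height (edges) = 7

7


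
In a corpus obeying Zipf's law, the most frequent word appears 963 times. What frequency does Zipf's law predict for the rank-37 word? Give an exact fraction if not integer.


Zipf's law: freq(rank) = f1 / rank
f1 = 963, rank = 37
freq = 963 / 37
GCD(963, 37) = 1
Simplified: 963/37

963/37


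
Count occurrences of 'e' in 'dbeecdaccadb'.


Scanning 'dbeecdaccadb' for 'e':
  Position 2: 'e' -> MATCH (count: 1)
  Position 3: 'e' -> MATCH (count: 2)
Total occurrences of 'e': 2

2


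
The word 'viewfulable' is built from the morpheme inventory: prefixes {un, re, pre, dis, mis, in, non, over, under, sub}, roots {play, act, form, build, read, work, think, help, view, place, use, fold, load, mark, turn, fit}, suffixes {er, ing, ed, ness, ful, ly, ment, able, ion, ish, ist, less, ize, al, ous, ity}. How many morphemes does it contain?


Segmenting 'viewfulable' against the inventory:
  'view' -> root (morpheme 1)
  'ful' -> suffix (morpheme 2)
  'able' -> suffix (morpheme 3)
Total morphemes: 3

3


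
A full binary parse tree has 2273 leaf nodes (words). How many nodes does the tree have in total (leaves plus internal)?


Leaf nodes (terminals): 2273
Internal nodes = n - 1 = 2273 - 1 = 2272
Total = leaves + internal = 2273 + 2272 = 4545

4545


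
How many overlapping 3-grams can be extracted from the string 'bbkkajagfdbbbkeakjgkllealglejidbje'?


String 'bbkkajagfdbbbkeakjgkllealglejidbje' has length L = 34.
Number of overlapping n-grams = L - n + 1
Substituting: 34 - 3 + 1 = 32

32


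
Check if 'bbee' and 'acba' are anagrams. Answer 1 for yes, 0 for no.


Sort characters of 'bbee': 'bbee'
Sort characters of 'acba': 'aabc'
Sorted forms differ -> they are NOT anagrams
Result: 0

0


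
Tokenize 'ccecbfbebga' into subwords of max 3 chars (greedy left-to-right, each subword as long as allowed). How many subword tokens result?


'ccecbfbebga' has 11 characters.
Chunking with max size 3:
  Chunk 1: 'cce' (positions 0-2)
  Chunk 2: 'cbf' (positions 3-5)
  Chunk 3: 'beb' (positions 6-8)
  Chunk 4: 'ga' (positions 9-10)
Total chunks: ceil(11 / 3) = 4

4


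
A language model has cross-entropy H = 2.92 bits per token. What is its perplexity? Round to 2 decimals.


Perplexity formula: PP = 2^H
H = 2.92
PP = 2^2.92
Decompose: 2^2.92 = 2^2 * 2^0.92
2^2 = 4, 2^0.92 ~ 1.8921153
PP ~ 4 * 1.8921153 = 7.5684612
Rounded to 2 decimals: 7.57

7.57


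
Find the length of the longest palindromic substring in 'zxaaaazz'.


Scanning 'zxaaaazz' for palindromic substrings.
Substring at positions 2-5: 'aaaa'.
Check: reverse('aaaa') = 'aaaa' -> palindrome confirmed.
Neighbouring characters ('x' / 'z') break symmetry, so it cannot extend further.
No longer palindromic substring exists; longest length = 4

4


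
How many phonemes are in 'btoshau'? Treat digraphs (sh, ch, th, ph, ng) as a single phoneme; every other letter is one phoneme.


Parsing 'btoshau' greedily, digraphs first:
  'b' -> consonant phoneme (phonemes so far: 1)
  't' -> consonant phoneme (phonemes so far: 2)
  'o' -> vowel phoneme (phonemes so far: 3)
  'sh' -> digraph (1 consonant phoneme) (phonemes so far: 4)
  'a' -> vowel phoneme (phonemes so far: 5)
  'u' -> vowel phoneme (phonemes so far: 6)
Total phonemes: 6

6


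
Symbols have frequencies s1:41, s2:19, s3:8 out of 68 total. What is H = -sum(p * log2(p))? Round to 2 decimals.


Computing entropy H = -sum(p_i * log2(p_i)):
  s1: p = 41/68 = 0.6029, -p*log2(p) = 0.4401
  s2: p = 19/68 = 0.2794, -p*log2(p) = 0.5140
  s3: p = 8/68 = 0.1176, -p*log2(p) = 0.3632
H = sum of terms = 1.3173
Rounded to 2 decimals: 1.32

1.32


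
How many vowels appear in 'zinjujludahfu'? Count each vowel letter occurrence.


Scanning each character of 'zinjujludahfu':
  Position 1: 'z' -> consonant (running count: 0)
  Position 2: 'i' -> vowel (running count: 1)
  Position 3: 'n' -> consonant (running count: 1)
  Position 4: 'j' -> consonant (running count: 1)
  Position 5: 'u' -> vowel (running count: 2)
  Position 6: 'j' -> consonant (running count: 2)
  Position 7: 'l' -> consonant (running count: 2)
  Position 8: 'u' -> vowel (running count: 3)
  Position 9: 'd' -> consonant (running count: 3)
  Position 10: 'a' -> vowel (running count: 4)
  Position 11: 'h' -> consonant (running count: 4)
  Position 12: 'f' -> consonant (running count: 4)
  Position 13: 'u' -> vowel (running count: 5)
Total vowels: 5

5


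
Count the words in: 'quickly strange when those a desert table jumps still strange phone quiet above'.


Counting words by splitting on spaces:
  Word 1: 'quickly'
  Word 2: 'strange'
  Word 3: 'when'
  Word 4: 'those'
  Word 5: 'a'
  Word 6: 'desert'
  Word 7: 'table'
  Word 8: 'jumps'
  Word 9: 'still'
  Word 10: 'strange'
  Word 11: 'phone'
  Word 12: 'quiet'
  Word 13: 'above'
Total words: 13

13


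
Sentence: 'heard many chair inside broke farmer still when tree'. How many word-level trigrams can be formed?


Word trigrams from [9] words:
  Trigram 1: (heard many chair)
  Trigram 2: (many chair inside)
  Trigram 3: (chair inside broke)
  Trigram 4: (inside broke farmer)
  Trigram 5: (broke farmer still)
  Trigram 6: (farmer still when)
  Trigram 7: (still when tree)
Total word trigrams: 9 - 2 = 7

7


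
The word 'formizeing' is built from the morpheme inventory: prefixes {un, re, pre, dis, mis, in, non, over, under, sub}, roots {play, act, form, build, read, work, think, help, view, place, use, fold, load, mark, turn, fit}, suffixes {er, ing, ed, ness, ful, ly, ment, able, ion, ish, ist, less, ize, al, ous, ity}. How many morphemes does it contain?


Segmenting 'formizeing' against the inventory:
  'form' -> root (morpheme 1)
  'ize' -> suffix (morpheme 2)
  'ing' -> suffix (morpheme 3)
Total morphemes: 3

3


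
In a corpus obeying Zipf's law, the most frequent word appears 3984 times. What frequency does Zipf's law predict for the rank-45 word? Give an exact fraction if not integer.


Zipf's law: freq(rank) = f1 / rank
f1 = 3984, rank = 45
freq = 3984 / 45
GCD(3984, 45) = 3
Simplified: 1328/15

1328/15


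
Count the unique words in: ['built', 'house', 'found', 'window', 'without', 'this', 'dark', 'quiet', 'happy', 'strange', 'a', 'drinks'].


Listing all tokens and tracking unique types:
  Token 1: 'built' -> NEW (unique so far: 1)
  Token 2: 'house' -> NEW (unique so far: 2)
  Token 3: 'found' -> NEW (unique so far: 3)
  Token 4: 'window' -> NEW (unique so far: 4)
  Token 5: 'without' -> NEW (unique so far: 5)
  Token 6: 'this' -> NEW (unique so far: 6)
  Token 7: 'dark' -> NEW (unique so far: 7)
  Token 8: 'quiet' -> NEW (unique so far: 8)
  Token 9: 'happy' -> NEW (unique so far: 9)
  Token 10: 'strange' -> NEW (unique so far: 10)
  Token 11: 'a' -> NEW (unique so far: 11)
  Token 12: 'drinks' -> NEW (unique so far: 12)
Unique types: ('a', 'built', 'dark', 'drinks', 'found', 'happy', 'house', 'quiet', 'strange', 'this', 'window', 'without')
Vocabulary size: 12

12


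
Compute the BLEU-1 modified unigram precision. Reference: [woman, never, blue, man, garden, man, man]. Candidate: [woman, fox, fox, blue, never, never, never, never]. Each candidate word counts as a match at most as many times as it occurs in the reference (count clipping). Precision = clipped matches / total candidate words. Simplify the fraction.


Reference word counts: {'blue': 1, 'garden': 1, 'man': 3, 'never': 1, 'woman': 1}
Checking each candidate word (with clipping):
  'woman' -> in reference (ref count 1, used 1/1) -> match (matches: 1)
  'fox' -> not in reference -> no match (matches: 1)
  'fox' -> not in reference -> no match (matches: 1)
  'blue' -> in reference (ref count 1, used 1/1) -> match (matches: 2)
  'never' -> in reference (ref count 1, used 1/1) -> match (matches: 3)
  'never' -> ref count 1 already used up (1/1) -> clipped, no match (matches: 3)
  'never' -> ref count 1 already used up (1/1) -> clipped, no match (matches: 3)
  'never' -> ref count 1 already used up (1/1) -> clipped, no match (matches: 3)
Clipped matches: 3, Candidate length: 8
Precision = 3/8

3/8


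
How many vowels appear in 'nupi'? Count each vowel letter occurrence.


Scanning each character of 'nupi':
  Position 1: 'n' -> consonant (running count: 0)
  Position 2: 'u' -> vowel (running count: 1)
  Position 3: 'p' -> consonant (running count: 1)
  Position 4: 'i' -> vowel (running count: 2)
Total vowels: 2

2


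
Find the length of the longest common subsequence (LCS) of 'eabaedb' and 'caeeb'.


DP table for LCS of 'eabaedb' and 'caeeb':
       c  a  e  e  b
    0  0  0  0  0  0
  e 0  0  0  1  1  1
  a 0  0  1  1  1  1
  b 0  0  1  1  1  2
  a 0  0  1  1  1  2
  e 0  0  1  2  2  2
  d 0  0  1  2  2  2
  b 0  0  1  2  2  3
LCS: 'eeb'
LCS length = 3

3


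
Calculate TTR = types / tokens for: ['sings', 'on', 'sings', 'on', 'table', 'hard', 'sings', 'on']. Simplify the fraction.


Tokens: 8
Unique types: ('hard', 'on', 'sings', 'table') = 4
TTR = 4/8
Simplify: divide both by 4 -> 1/2
TTR = 1/2

1/2


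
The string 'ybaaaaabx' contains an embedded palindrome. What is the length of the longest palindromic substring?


Scanning 'ybaaaaabx' for palindromic substrings.
Substring at positions 1-7: 'baaaaab'.
Check: reverse('baaaaab') = 'baaaaab' -> palindrome confirmed.
Neighbouring characters ('y' / 'x') break symmetry, so it cannot extend further.
No longer palindromic substring exists; longest length = 7

7


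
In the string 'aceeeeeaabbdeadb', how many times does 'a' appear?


Scanning 'aceeeeeaabbdeadb' for 'a':
  Position 0: 'a' -> MATCH (count: 1)
  Position 7: 'a' -> MATCH (count: 2)
  Position 8: 'a' -> MATCH (count: 3)
  Position 13: 'a' -> MATCH (count: 4)
Total occurrences of 'a': 4

4


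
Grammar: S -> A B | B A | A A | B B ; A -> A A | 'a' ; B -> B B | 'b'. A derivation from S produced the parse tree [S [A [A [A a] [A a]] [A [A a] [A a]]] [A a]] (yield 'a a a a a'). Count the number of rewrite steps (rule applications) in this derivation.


Every bracketed nonterminal node [X ...] in the tree is produced by exactly one rule application.
Reading the tree off as a leftmost derivation:
  Step 1: S  =>  A A   (applied S -> A A)
  Step 2: A A  =>  A A A   (applied A -> A A)
  Step 3: A A A  =>  A A A A   (applied A -> A A)
  Step 4: A A A A  =>  a A A A   (applied A -> a)
  Step 5: a A A A  =>  a a A A   (applied A -> a)
  Step 6: a a A A  =>  a a A A A   (applied A -> A A)
  Step 7: a a A A A  =>  a a a A A   (applied A -> a)
  Step 8: a a a A A  =>  a a a a A   (applied A -> a)
  Step 9: a a a a A  =>  a a a a a   (applied A -> a)
Final yield: a a a a a
Total rewrite steps: 9

9


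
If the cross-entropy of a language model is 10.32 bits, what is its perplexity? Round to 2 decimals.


Perplexity formula: PP = 2^H
H = 10.32
PP = 2^10.32
Decompose: 2^10.32 = 2^10 * 2^0.32
2^10 = 1024, 2^0.32 ~ 1.2483305
PP ~ 1024 * 1.2483305 = 1278.2904320
Rounded to 2 decimals: 1278.29

1278.29


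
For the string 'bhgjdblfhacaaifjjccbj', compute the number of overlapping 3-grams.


String 'bhgjdblfhacaaifjjccbj' has length L = 21.
Number of overlapping n-grams = L - n + 1
Substituting: 21 - 3 + 1 = 19

19


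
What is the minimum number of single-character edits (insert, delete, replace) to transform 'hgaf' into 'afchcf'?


Building DP table for s1='hgaf' (len 4) and s2='afchcf' (len 6):
       a  f  c  h  c  f
    0  1  2  3  4  5  6
  h 1  1  2  3  3  4  5
  g 2  2  2  3  4  4  5
  a 3  2  3  3  4  5  5
  f 4  3  2  3  4  5  5
Edit distance = dp[4][6] = 5

5


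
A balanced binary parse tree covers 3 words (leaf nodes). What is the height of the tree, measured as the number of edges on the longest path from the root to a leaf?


In a balanced binary tree with n leaves the deepest leaf is ceil(log2(n)) edges below the root.
log2(3) = 1.5850
ceil(1.5850) = 2
height (edges) = 2

2


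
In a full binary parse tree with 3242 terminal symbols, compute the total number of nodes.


Leaf nodes (terminals): 3242
Internal nodes = n - 1 = 3242 - 1 = 3241
Total = leaves + internal = 3242 + 3241 = 6483

6483


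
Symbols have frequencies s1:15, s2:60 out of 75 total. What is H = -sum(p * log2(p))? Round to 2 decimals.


Computing entropy H = -sum(p_i * log2(p_i)):
  s1: p = 15/75 = 0.2000, -p*log2(p) = 0.4644
  s2: p = 60/75 = 0.8000, -p*log2(p) = 0.2575
H = sum of terms = 0.7219
Rounded to 2 decimals: 0.72

0.72


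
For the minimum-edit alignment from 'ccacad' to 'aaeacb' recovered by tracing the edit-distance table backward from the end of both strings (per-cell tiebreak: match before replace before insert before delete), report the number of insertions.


Edit distance = 5. Backtracking from cell (6, 6) with preference match > replace > insert > delete,
then listing the resulting alignment 'ccacad' -> 'aaeacb' left to right:
  Step 1: delete 'c'
  Step 2: replace c->a
  Step 3: keep 'a'
  Step 4: replace c->e
  Step 5: keep 'a'
  Step 6: insert 'c' [insertion #1]
  Step 7: replace d->b
Total insertions: 1

1


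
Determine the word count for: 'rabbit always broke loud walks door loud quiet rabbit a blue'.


Counting words by splitting on spaces:
  Word 1: 'rabbit'
  Word 2: 'always'
  Word 3: 'broke'
  Word 4: 'loud'
  Word 5: 'walks'
  Word 6: 'door'
  Word 7: 'loud'
  Word 8: 'quiet'
  Word 9: 'rabbit'
  Word 10: 'a'
  Word 11: 'blue'
Total words: 11

11


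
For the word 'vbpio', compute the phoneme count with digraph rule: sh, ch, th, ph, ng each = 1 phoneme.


Parsing 'vbpio' greedily, digraphs first:
  'v' -> consonant phoneme (phonemes so far: 1)
  'b' -> consonant phoneme (phonemes so far: 2)
  'p' -> consonant phoneme (phonemes so far: 3)
  'i' -> vowel phoneme (phonemes so far: 4)
  'o' -> vowel phoneme (phonemes so far: 5)
Total phonemes: 5

5


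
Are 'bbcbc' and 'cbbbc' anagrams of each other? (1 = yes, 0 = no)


Sort characters of 'bbcbc': 'bbbcc'
Sort characters of 'cbbbc': 'bbbcc'
Sorted forms match -> they ARE anagrams
Result: 1

1


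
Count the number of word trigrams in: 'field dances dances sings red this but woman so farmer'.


Word trigrams from [10] words:
  Trigram 1: (field dances dances)
  Trigram 2: (dances dances sings)
  Trigram 3: (dances sings red)
  Trigram 4: (sings red this)
  Trigram 5: (red this but)
  Trigram 6: (this but woman)
  Trigram 7: (but woman so)
  Trigram 8: (woman so farmer)
Total word trigrams: 10 - 2 = 8

8


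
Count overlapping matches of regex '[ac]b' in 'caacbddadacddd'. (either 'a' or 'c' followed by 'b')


Pattern: [ac]b means either 'a' or 'c' followed by 'b'.
Scanning 'caacbddadacddd' position-by-position:
  Pos 0: window 'ca' -> no
  Pos 1: window 'aa' -> no
  Pos 2: window 'ac' -> no
  Pos 3: window 'cb' -> MATCH
  Pos 4: window 'bd' -> no
  Pos 5: window 'dd' -> no
  Pos 6: window 'da' -> no
  Pos 7: window 'ad' -> no
  Pos 8: window 'da' -> no
  Pos 9: window 'ac' -> no
  Pos 10: window 'cd' -> no
  Pos 11: window 'dd' -> no
  Pos 12: window 'dd' -> no
  Pos 13: window 'd' -> no
Total matches: 1

1


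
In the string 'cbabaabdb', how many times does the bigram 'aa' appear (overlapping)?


Scanning 'cbabaabdb' for bigram 'aa':
  Position 0: 'cb' -> no
  Position 1: 'ba' -> no
  Position 2: 'ab' -> no
  Position 3: 'ba' -> no
  Position 4: 'aa' -> MATCH
  Position 5: 'ab' -> no
  Position 6: 'bd' -> no
  Position 7: 'db' -> no
Total matches: 1

1


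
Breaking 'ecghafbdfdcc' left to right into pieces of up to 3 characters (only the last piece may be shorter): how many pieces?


'ecghafbdfdcc' has 12 characters.
Chunking with max size 3:
  Chunk 1: 'ecg' (positions 0-2)
  Chunk 2: 'haf' (positions 3-5)
  Chunk 3: 'bdf' (positions 6-8)
  Chunk 4: 'dcc' (positions 9-11)
Total chunks: ceil(12 / 3) = 4

4


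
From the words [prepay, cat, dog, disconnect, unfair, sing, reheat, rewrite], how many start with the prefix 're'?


Checking each word for prefix 're':
  'prepay' -> no (count: 0)
  'cat' -> no (count: 0)
  'dog' -> no (count: 0)
  'disconnect' -> no (count: 0)
  'unfair' -> no (count: 0)
  'sing' -> no (count: 0)
  'reheat' -> YES, starts with 're' (count: 1)
  'rewrite' -> YES, starts with 're' (count: 2)
Total with prefix 're': 2

2


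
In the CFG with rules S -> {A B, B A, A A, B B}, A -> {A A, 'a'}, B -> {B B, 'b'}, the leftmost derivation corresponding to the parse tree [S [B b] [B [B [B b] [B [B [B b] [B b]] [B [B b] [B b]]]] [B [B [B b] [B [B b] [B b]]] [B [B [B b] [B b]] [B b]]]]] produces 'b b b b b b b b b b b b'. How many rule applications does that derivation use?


Every bracketed nonterminal node [X ...] in the tree is produced by exactly one rule application.
Reading the tree off as a leftmost derivation:
  Step 1: S  =>  B B   (applied S -> B B)
  Step 2: B B  =>  b B   (applied B -> b)
  Step 3: b B  =>  b B B   (applied B -> B B)
  Step 4: b B B  =>  b B B B   (applied B -> B B)
  Step 5: b B B B  =>  b b B B   (applied B -> b)
  Step 6: b b B B  =>  b b B B B   (applied B -> B B)
  Step 7: b b B B B  =>  b b B B B B   (applied B -> B B)
  Step 8: b b B B B B  =>  b b b B B B   (applied B -> b)
  Step 9: b b b B B B  =>  b b b b B B   (applied B -> b)
  Step 10: b b b b B B  =>  b b b b B B B   (applied B -> B B)
  Step 11: b b b b B B B  =>  b b b b b B B   (applied B -> b)
  Step 12: b b b b b B B  =>  b b b b b b B   (applied B -> b)
  Step 13: b b b b b b B  =>  b b b b b b B B   (applied B -> B B)
  Step 14: b b b b b b B B  =>  b b b b b b B B B   (applied B -> B B)
  Step 15: b b b b b b B B B  =>  b b b b b b b B B   (applied B -> b)
  Step 16: b b b b b b b B B  =>  b b b b b b b B B B   (applied B -> B B)
  Step 17: b b b b b b b B B B  =>  b b b b b b b b B B   (applied B -> b)
  Step 18: b b b b b b b b B B  =>  b b b b b b b b b B   (applied B -> b)
  Step 19: b b b b b b b b b B  =>  b b b b b b b b b B B   (applied B -> B B)
  Step 20: b b b b b b b b b B B  =>  b b b b b b b b b B B B   (applied B -> B B)
  Step 21: b b b b b b b b b B B B  =>  b b b b b b b b b b B B   (applied B -> b)
  Step 22: b b b b b b b b b b B B  =>  b b b b b b b b b b b B   (applied B -> b)
  Step 23: b b b b b b b b b b b B  =>  b b b b b b b b b b b b   (applied B -> b)
Final yield: b b b b b b b b b b b b
Total rewrite steps: 23

23


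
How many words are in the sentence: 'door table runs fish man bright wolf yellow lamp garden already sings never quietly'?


Counting words by splitting on spaces:
  Word 1: 'door'
  Word 2: 'table'
  Word 3: 'runs'
  Word 4: 'fish'
  Word 5: 'man'
  Word 6: 'bright'
  Word 7: 'wolf'
  Word 8: 'yellow'
  Word 9: 'lamp'
  Word 10: 'garden'
  Word 11: 'already'
  Word 12: 'sings'
  Word 13: 'never'
  Word 14: 'quietly'
Total words: 14

14


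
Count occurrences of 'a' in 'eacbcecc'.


Scanning 'eacbcecc' for 'a':
  Position 1: 'a' -> MATCH (count: 1)
Total occurrences of 'a': 1

1


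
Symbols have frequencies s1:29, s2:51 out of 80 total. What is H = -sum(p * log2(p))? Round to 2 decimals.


Computing entropy H = -sum(p_i * log2(p_i)):
  s1: p = 29/80 = 0.3625, -p*log2(p) = 0.5307
  s2: p = 51/80 = 0.6375, -p*log2(p) = 0.4141
H = sum of terms = 0.9448
Rounded to 2 decimals: 0.94

0.94


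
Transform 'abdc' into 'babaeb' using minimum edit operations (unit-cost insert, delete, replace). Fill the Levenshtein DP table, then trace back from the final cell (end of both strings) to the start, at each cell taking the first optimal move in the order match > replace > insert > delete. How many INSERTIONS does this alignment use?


Edit distance = 4. Backtracking from cell (4, 6) with preference match > replace > insert > delete,
then listing the resulting alignment 'abdc' -> 'babaeb' left to right:
  Step 1: insert 'b' [insertion #1]
  Step 2: keep 'a'
  Step 3: keep 'b'
  Step 4: insert 'a' [insertion #2]
  Step 5: replace d->e
  Step 6: replace c->b
Total insertions: 2

2


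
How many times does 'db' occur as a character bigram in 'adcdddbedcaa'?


Scanning 'adcdddbedcaa' for bigram 'db':
  Position 0: 'ad' -> no
  Position 1: 'dc' -> no
  Position 2: 'cd' -> no
  Position 3: 'dd' -> no
  Position 4: 'dd' -> no
  Position 5: 'db' -> MATCH
  Position 6: 'be' -> no
  Position 7: 'ed' -> no
  Position 8: 'dc' -> no
  Position 9: 'ca' -> no
  Position 10: 'aa' -> no
Total matches: 1

1


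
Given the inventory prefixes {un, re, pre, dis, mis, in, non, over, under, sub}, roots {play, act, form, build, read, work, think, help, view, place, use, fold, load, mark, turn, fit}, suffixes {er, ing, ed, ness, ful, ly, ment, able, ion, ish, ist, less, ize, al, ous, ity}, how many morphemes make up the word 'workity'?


Segmenting 'workity' against the inventory:
  'work' -> root (morpheme 1)
  'ity' -> suffix (morpheme 2)
Total morphemes: 2

2


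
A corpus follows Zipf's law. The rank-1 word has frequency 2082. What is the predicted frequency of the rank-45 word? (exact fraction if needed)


Zipf's law: freq(rank) = f1 / rank
f1 = 2082, rank = 45
freq = 2082 / 45
GCD(2082, 45) = 3
Simplified: 694/15

694/15


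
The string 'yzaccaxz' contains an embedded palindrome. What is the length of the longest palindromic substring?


Scanning 'yzaccaxz' for palindromic substrings.
Substring at positions 2-5: 'acca'.
Check: reverse('acca') = 'acca' -> palindrome confirmed.
Neighbouring characters ('z' / 'x') break symmetry, so it cannot extend further.
No longer palindromic substring exists; longest length = 4

4


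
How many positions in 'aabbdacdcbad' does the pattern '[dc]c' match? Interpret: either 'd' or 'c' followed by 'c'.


Pattern: [dc]c means either 'd' or 'c' followed by 'c'.
Scanning 'aabbdacdcbad' position-by-position:
  Pos 0: window 'aa' -> no
  Pos 1: window 'ab' -> no
  Pos 2: window 'bb' -> no
  Pos 3: window 'bd' -> no
  Pos 4: window 'da' -> no
  Pos 5: window 'ac' -> no
  Pos 6: window 'cd' -> no
  Pos 7: window 'dc' -> MATCH
  Pos 8: window 'cb' -> no
  Pos 9: window 'ba' -> no
  Pos 10: window 'ad' -> no
  Pos 11: window 'd' -> no
Total matches: 1

1


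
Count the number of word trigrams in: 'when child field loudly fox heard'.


Word trigrams from [6] words:
  Trigram 1: (when child field)
  Trigram 2: (child field loudly)
  Trigram 3: (field loudly fox)
  Trigram 4: (loudly fox heard)
Total word trigrams: 6 - 2 = 4

4


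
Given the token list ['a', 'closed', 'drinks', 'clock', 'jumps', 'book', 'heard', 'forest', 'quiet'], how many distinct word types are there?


Listing all tokens and tracking unique types:
  Token 1: 'a' -> NEW (unique so far: 1)
  Token 2: 'closed' -> NEW (unique so far: 2)
  Token 3: 'drinks' -> NEW (unique so far: 3)
  Token 4: 'clock' -> NEW (unique so far: 4)
  Token 5: 'jumps' -> NEW (unique so far: 5)
  Token 6: 'book' -> NEW (unique so far: 6)
  Token 7: 'heard' -> NEW (unique so far: 7)
  Token 8: 'forest' -> NEW (unique so far: 8)
  Token 9: 'quiet' -> NEW (unique so far: 9)
Unique types: ('a', 'book', 'clock', 'closed', 'drinks', 'forest', 'heard', 'jumps', 'quiet')
Vocabulary size: 9

9


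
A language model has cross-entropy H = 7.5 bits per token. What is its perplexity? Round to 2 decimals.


Perplexity formula: PP = 2^H
H = 7.5
PP = 2^7.5
Decompose: 2^7.5 = 2^7 * 2^0.5 = 2^7 * sqrt(2)
2^7 = 128, sqrt(2) ~ 1.4142136
PP ~ 128 * 1.4142136 = 181.0193408
Rounded to 2 decimals: 181.02

181.02


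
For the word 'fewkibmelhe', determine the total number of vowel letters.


Scanning each character of 'fewkibmelhe':
  Position 1: 'f' -> consonant (running count: 0)
  Position 2: 'e' -> vowel (running count: 1)
  Position 3: 'w' -> consonant (running count: 1)
  Position 4: 'k' -> consonant (running count: 1)
  Position 5: 'i' -> vowel (running count: 2)
  Position 6: 'b' -> consonant (running count: 2)
  Position 7: 'm' -> consonant (running count: 2)
  Position 8: 'e' -> vowel (running count: 3)
  Position 9: 'l' -> consonant (running count: 3)
  Position 10: 'h' -> consonant (running count: 3)
  Position 11: 'e' -> vowel (running count: 4)
Total vowels: 4

4


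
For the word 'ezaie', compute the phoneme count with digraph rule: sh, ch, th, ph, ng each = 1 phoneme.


Parsing 'ezaie' greedily, digraphs first:
  'e' -> vowel phoneme (phonemes so far: 1)
  'z' -> consonant phoneme (phonemes so far: 2)
  'a' -> vowel phoneme (phonemes so far: 3)
  'i' -> vowel phoneme (phonemes so far: 4)
  'e' -> vowel phoneme (phonemes so far: 5)
Total phonemes: 5

5


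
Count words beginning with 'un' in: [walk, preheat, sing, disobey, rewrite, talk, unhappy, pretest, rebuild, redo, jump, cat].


Checking each word for prefix 'un':
  'walk' -> no (count: 0)
  'preheat' -> no (count: 0)
  'sing' -> no (count: 0)
  'disobey' -> no (count: 0)
  'rewrite' -> no (count: 0)
  'talk' -> no (count: 0)
  'unhappy' -> YES, starts with 'un' (count: 1)
  'pretest' -> no (count: 1)
  'rebuild' -> no (count: 1)
  'redo' -> no (count: 1)
  'jump' -> no (count: 1)
  'cat' -> no (count: 1)
Total with prefix 'un': 1

1


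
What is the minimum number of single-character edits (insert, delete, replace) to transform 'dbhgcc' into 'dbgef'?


Building DP table for s1='dbhgcc' (len 6) and s2='dbgef' (len 5):
       d  b  g  e  f
    0  1  2  3  4  5
  d 1  0  1  2  3  4
  b 2  1  0  1  2  3
  h 3  2  1  1  2  3
  g 4  3  2  1  2  3
  c 5  4  3  2  2  3
  c 6  5  4  3  3  3
Edit distance = dp[6][5] = 3

3


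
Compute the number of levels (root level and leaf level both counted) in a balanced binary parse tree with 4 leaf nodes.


In a balanced binary tree with n leaves the deepest leaf is ceil(log2(n)) edges below the root,
so counting node levels inclusive of root and leaves gives ceil(log2(n)) + 1 levels.
log2(4) = 2.0000
ceil(2.0000) = 2
levels = 2 + 1 = 3

3


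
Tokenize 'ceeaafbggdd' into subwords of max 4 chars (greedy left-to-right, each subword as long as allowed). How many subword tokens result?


'ceeaafbggdd' has 11 characters.
Chunking with max size 4:
  Chunk 1: 'ceea' (positions 0-3)
  Chunk 2: 'afbg' (positions 4-7)
  Chunk 3: 'gdd' (positions 8-10)
Total chunks: ceil(11 / 4) = 3

3


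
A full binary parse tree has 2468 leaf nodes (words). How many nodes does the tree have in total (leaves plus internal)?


Leaf nodes (terminals): 2468
Internal nodes = n - 1 = 2468 - 1 = 2467
Total = leaves + internal = 2468 + 2467 = 4935

4935


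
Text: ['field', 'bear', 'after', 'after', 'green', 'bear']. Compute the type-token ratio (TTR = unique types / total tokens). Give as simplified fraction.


Tokens: 6
Unique types: ('after', 'bear', 'field', 'green') = 4
TTR = 4/6
Simplify: divide both by 2 -> 2/3
TTR = 2/3

2/3


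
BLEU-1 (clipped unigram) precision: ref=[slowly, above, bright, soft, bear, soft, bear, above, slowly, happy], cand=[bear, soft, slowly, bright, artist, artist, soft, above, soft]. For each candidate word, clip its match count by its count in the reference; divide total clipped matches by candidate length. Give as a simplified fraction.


Reference word counts: {'above': 2, 'bear': 2, 'bright': 1, 'happy': 1, 'slowly': 2, 'soft': 2}
Checking each candidate word (with clipping):
  'bear' -> in reference (ref count 2, used 1/2) -> match (matches: 1)
  'soft' -> in reference (ref count 2, used 1/2) -> match (matches: 2)
  'slowly' -> in reference (ref count 2, used 1/2) -> match (matches: 3)
  'bright' -> in reference (ref count 1, used 1/1) -> match (matches: 4)
  'artist' -> not in reference -> no match (matches: 4)
  'artist' -> not in reference -> no match (matches: 4)
  'soft' -> in reference (ref count 2, used 2/2) -> match (matches: 5)
  'above' -> in reference (ref count 2, used 1/2) -> match (matches: 6)
  'soft' -> ref count 2 already used up (2/2) -> clipped, no match (matches: 6)
Clipped matches: 6, Candidate length: 9
Precision = 6/9 = 2/3

2/3


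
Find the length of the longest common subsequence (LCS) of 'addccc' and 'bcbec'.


DP table for LCS of 'addccc' and 'bcbec':
       b  c  b  e  c
    0  0  0  0  0  0
  a 0  0  0  0  0  0
  d 0  0  0  0  0  0
  d 0  0  0  0  0  0
  c 0  0  1  1  1  1
  c 0  0  1  1  1  2
  c 0  0  1  1  1  2
LCS: 'cc'
LCS length = 2

2


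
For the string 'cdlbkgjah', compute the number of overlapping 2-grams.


String 'cdlbkgjah' has length L = 9.
Number of overlapping n-grams = L - n + 1
Substituting: 9 - 2 + 1 = 8

8


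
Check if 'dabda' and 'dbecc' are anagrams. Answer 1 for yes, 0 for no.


Sort characters of 'dabda': 'aabdd'
Sort characters of 'dbecc': 'bccde'
Sorted forms differ -> they are NOT anagrams
Result: 0

0


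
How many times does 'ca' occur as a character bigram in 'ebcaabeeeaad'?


Scanning 'ebcaabeeeaad' for bigram 'ca':
  Position 0: 'eb' -> no
  Position 1: 'bc' -> no
  Position 2: 'ca' -> MATCH
  Position 3: 'aa' -> no
  Position 4: 'ab' -> no
  Position 5: 'be' -> no
  Position 6: 'ee' -> no
  Position 7: 'ee' -> no
  Position 8: 'ea' -> no
  Position 9: 'aa' -> no
  Position 10: 'ad' -> no
Total matches: 1

1


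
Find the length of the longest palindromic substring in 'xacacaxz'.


Scanning 'xacacaxz' for palindromic substrings.
Substring at positions 0-6: 'xacacax'.
Check: reverse('xacacax') = 'xacacax' -> palindrome confirmed.
Neighbouring characters ('-' / 'z') break symmetry, so it cannot extend further.
No longer palindromic substring exists; longest length = 7

7


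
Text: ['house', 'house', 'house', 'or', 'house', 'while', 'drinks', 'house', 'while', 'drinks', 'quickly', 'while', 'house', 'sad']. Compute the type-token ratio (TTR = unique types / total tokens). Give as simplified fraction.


Tokens: 14
Unique types: ('drinks', 'house', 'or', 'quickly', 'sad', 'while') = 6
TTR = 6/14
Simplify: divide both by 2 -> 3/7
TTR = 3/7

3/7


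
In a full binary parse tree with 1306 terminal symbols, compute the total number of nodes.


Leaf nodes (terminals): 1306
Internal nodes = n - 1 = 1306 - 1 = 1305
Total = leaves + internal = 1306 + 1305 = 2611

2611


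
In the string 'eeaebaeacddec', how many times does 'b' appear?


Scanning 'eeaebaeacddec' for 'b':
  Position 4: 'b' -> MATCH (count: 1)
Total occurrences of 'b': 1

1


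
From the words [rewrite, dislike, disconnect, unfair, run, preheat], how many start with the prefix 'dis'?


Checking each word for prefix 'dis':
  'rewrite' -> no (count: 0)
  'dislike' -> YES, starts with 'dis' (count: 1)
  'disconnect' -> YES, starts with 'dis' (count: 2)
  'unfair' -> no (count: 2)
  'run' -> no (count: 2)
  'preheat' -> no (count: 2)
Total with prefix 'dis': 2

2


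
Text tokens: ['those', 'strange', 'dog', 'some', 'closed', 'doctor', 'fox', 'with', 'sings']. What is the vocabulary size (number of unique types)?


Listing all tokens and tracking unique types:
  Token 1: 'those' -> NEW (unique so far: 1)
  Token 2: 'strange' -> NEW (unique so far: 2)
  Token 3: 'dog' -> NEW (unique so far: 3)
  Token 4: 'some' -> NEW (unique so far: 4)
  Token 5: 'closed' -> NEW (unique so far: 5)
  Token 6: 'doctor' -> NEW (unique so far: 6)
  Token 7: 'fox' -> NEW (unique so far: 7)
  Token 8: 'with' -> NEW (unique so far: 8)
  Token 9: 'sings' -> NEW (unique so far: 9)
Unique types: ('closed', 'doctor', 'dog', 'fox', 'sings', 'some', 'strange', 'those', 'with')
Vocabulary size: 9

9


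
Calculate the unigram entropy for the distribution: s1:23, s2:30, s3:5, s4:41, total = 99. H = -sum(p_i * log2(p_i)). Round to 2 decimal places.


Computing entropy H = -sum(p_i * log2(p_i)):
  s1: p = 23/99 = 0.2323, -p*log2(p) = 0.4892
  s2: p = 30/99 = 0.3030, -p*log2(p) = 0.5220
  s3: p = 5/99 = 0.0505, -p*log2(p) = 0.2175
  s4: p = 41/99 = 0.4141, -p*log2(p) = 0.5267
H = sum of terms = 1.7554
Rounded to 2 decimals: 1.76

1.76


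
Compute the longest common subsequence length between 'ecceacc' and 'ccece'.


DP table for LCS of 'ecceacc' and 'ccece':
       c  c  e  c  e
    0  0  0  0  0  0
  e 0  0  0  1  1  1
  c 0  1  1  1  2  2
  c 0  1  2  2  2  2
  e 0  1  2  3  3  3
  a 0  1  2  3  3  3
  c 0  1  2  3  4  4
  c 0  1  2  3  4  4
LCS: 'ccec'
LCS length = 4

4


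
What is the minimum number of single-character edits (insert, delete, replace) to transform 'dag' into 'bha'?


Building DP table for s1='dag' (len 3) and s2='bha' (len 3):
       b  h  a
    0  1  2  3
  d 1  1  2  3
  a 2  2  2  2
  g 3  3  3  3
Edit distance = dp[3][3] = 3

3


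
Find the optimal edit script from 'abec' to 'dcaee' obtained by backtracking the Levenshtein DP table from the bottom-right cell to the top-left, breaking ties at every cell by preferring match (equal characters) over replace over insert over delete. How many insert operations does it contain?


Edit distance = 4. Backtracking from cell (4, 5) with preference match > replace > insert > delete,
then listing the resulting alignment 'abec' -> 'dcaee' left to right:
  Step 1: insert 'd' [insertion #1]
  Step 2: replace a->c
  Step 3: replace b->a
  Step 4: keep 'e'
  Step 5: replace c->e
Total insertions: 1

1


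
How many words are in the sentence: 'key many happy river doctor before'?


Counting words by splitting on spaces:
  Word 1: 'key'
  Word 2: 'many'
  Word 3: 'happy'
  Word 4: 'river'
  Word 5: 'doctor'
  Word 6: 'before'
Total words: 6

6


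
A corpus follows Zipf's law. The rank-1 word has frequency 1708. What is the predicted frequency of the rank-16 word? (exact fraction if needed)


Zipf's law: freq(rank) = f1 / rank
f1 = 1708, rank = 16
freq = 1708 / 16
GCD(1708, 16) = 4
Simplified: 427/4

427/4


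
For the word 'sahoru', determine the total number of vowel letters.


Scanning each character of 'sahoru':
  Position 1: 's' -> consonant (running count: 0)
  Position 2: 'a' -> vowel (running count: 1)
  Position 3: 'h' -> consonant (running count: 1)
  Position 4: 'o' -> vowel (running count: 2)
  Position 5: 'r' -> consonant (running count: 2)
  Position 6: 'u' -> vowel (running count: 3)
Total vowels: 3

3


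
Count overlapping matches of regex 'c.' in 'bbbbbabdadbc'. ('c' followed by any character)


Pattern: c. means 'c' followed by any character.
Scanning 'bbbbbabdadbc' position-by-position:
  Pos 0: window 'bb' -> no
  Pos 1: window 'bb' -> no
  Pos 2: window 'bb' -> no
  Pos 3: window 'bb' -> no
  Pos 4: window 'ba' -> no
  Pos 5: window 'ab' -> no
  Pos 6: window 'bd' -> no
  Pos 7: window 'da' -> no
  Pos 8: window 'ad' -> no
  Pos 9: window 'db' -> no
  Pos 10: window 'bc' -> no
  Pos 11: window 'c' -> no
Total matches: 0

0


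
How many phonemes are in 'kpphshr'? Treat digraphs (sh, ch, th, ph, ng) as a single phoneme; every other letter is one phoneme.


Parsing 'kpphshr' greedily, digraphs first:
  'k' -> consonant phoneme (phonemes so far: 1)
  'p' -> consonant phoneme (phonemes so far: 2)
  'ph' -> digraph (1 consonant phoneme) (phonemes so far: 3)
  'sh' -> digraph (1 consonant phoneme) (phonemes so far: 4)
  'r' -> consonant phoneme (phonemes so far: 5)
Total phonemes: 5

5


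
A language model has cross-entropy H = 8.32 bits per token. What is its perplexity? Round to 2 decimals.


Perplexity formula: PP = 2^H
H = 8.32
PP = 2^8.32
Decompose: 2^8.32 = 2^8 * 2^0.32
2^8 = 256, 2^0.32 ~ 1.2483305
PP ~ 256 * 1.2483305 = 319.5726080
Rounded to 2 decimals: 319.57

319.57


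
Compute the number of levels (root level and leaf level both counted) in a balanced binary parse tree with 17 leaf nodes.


In a balanced binary tree with n leaves the deepest leaf is ceil(log2(n)) edges below the root,
so counting node levels inclusive of root and leaves gives ceil(log2(n)) + 1 levels.
log2(17) = 4.0875
ceil(4.0875) = 5
levels = 5 + 1 = 6

6


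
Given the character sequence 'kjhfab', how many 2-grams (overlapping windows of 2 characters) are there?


String 'kjhfab' has length L = 6.
Number of overlapping n-grams = L - n + 1
Substituting: 6 - 2 + 1 = 5

5


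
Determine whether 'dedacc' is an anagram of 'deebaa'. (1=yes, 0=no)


Sort characters of 'dedacc': 'accdde'
Sort characters of 'deebaa': 'aabdee'
Sorted forms differ -> they are NOT anagrams
Result: 0

0


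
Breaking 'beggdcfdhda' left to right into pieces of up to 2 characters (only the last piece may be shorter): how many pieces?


'beggdcfdhda' has 11 characters.
Chunking with max size 2:
  Chunk 1: 'be' (positions 0-1)
  Chunk 2: 'gg' (positions 2-3)
  Chunk 3: 'dc' (positions 4-5)
  Chunk 4: 'fd' (positions 6-7)
  Chunk 5: 'hd' (positions 8-9)
  Chunk 6: 'a' (positions 10-10)
Total chunks: ceil(11 / 2) = 6

6


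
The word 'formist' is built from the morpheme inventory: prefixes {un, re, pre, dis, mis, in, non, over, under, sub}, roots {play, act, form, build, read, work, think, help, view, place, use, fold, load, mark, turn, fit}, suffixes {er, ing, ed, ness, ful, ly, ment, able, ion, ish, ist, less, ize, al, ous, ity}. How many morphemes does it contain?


Segmenting 'formist' against the inventory:
  'form' -> root (morpheme 1)
  'ist' -> suffix (morpheme 2)
Total morphemes: 2

2


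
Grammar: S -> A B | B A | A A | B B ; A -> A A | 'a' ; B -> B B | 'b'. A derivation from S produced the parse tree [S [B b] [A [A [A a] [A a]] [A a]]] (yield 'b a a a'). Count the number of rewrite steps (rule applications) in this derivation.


Every bracketed nonterminal node [X ...] in the tree is produced by exactly one rule application.
Reading the tree off as a leftmost derivation:
  Step 1: S  =>  B A   (applied S -> B A)
  Step 2: B A  =>  b A   (applied B -> b)
  Step 3: b A  =>  b A A   (applied A -> A A)
  Step 4: b A A  =>  b A A A   (applied A -> A A)
  Step 5: b A A A  =>  b a A A   (applied A -> a)
  Step 6: b a A A  =>  b a a A   (applied A -> a)
  Step 7: b a a A  =>  b a a a   (applied A -> a)
Final yield: b a a a
Total rewrite steps: 7

7


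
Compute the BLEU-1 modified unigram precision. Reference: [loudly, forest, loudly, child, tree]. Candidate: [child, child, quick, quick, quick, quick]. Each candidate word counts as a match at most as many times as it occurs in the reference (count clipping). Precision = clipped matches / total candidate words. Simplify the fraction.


Reference word counts: {'child': 1, 'forest': 1, 'loudly': 2, 'tree': 1}
Checking each candidate word (with clipping):
  'child' -> in reference (ref count 1, used 1/1) -> match (matches: 1)
  'child' -> ref count 1 already used up (1/1) -> clipped, no match (matches: 1)
  'quick' -> not in reference -> no match (matches: 1)
  'quick' -> not in reference -> no match (matches: 1)
  'quick' -> not in reference -> no match (matches: 1)
  'quick' -> not in reference -> no match (matches: 1)
Clipped matches: 1, Candidate length: 6
Precision = 1/6

1/6


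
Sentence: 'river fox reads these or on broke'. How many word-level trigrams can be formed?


Word trigrams from [7] words:
  Trigram 1: (river fox reads)
  Trigram 2: (fox reads these)
  Trigram 3: (reads these or)
  Trigram 4: (these or on)
  Trigram 5: (or on broke)
Total word trigrams: 7 - 2 = 5

5
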